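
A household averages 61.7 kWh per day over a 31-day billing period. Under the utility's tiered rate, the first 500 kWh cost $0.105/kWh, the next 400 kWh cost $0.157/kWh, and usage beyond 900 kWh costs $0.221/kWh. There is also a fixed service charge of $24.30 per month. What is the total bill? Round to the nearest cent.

$363.41

Usage = 61.7 kWh/day × 31 days = 1912.7 kWh
First 500 kWh × $0.105 = $52.50
Next 400 kWh × $0.157 = $62.80
Remaining 1012.7 kWh × $0.221 = $223.81
Energy charge = $339.11; + service $24.30 = $363.41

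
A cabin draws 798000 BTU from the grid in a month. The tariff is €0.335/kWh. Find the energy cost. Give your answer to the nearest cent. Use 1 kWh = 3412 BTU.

€78.35

798000 BTU × (0.00029308 kWh/BTU) = 233.9 kWh
Cost = 233.9 kWh × €0.335/kWh = €78.35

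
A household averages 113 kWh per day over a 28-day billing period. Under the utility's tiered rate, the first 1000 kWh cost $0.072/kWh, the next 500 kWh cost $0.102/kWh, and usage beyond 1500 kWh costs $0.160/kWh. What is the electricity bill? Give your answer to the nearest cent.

Usage = 113 kWh/day × 28 days = 3164 kWh
First 1000 kWh × $0.072 = $72.00
Next 500 kWh × $0.102 = $51.00
Remaining 1664 kWh × $0.160 = $266.24
Total = $389.24

$389.24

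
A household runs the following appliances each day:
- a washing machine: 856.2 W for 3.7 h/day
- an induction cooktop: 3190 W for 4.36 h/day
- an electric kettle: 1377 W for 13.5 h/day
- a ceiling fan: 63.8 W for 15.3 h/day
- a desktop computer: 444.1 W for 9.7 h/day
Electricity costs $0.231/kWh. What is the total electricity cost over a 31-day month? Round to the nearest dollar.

$293

washing machine: 856.2 W × 3.7 h × 31 d = 98,206 Wh = 98.21 kWh
induction cooktop: 3190 W × 4.36 h × 31 d = 431,160 Wh = 431.2 kWh
electric kettle: 1377 W × 13.5 h × 31 d = 576,274 Wh = 576.3 kWh
ceiling fan: 63.8 W × 15.3 h × 31 d = 30,260 Wh = 30.26 kWh
desktop computer: 444.1 W × 9.7 h × 31 d = 133,541 Wh = 133.5 kWh
Total energy = 98.21 + 431.2 + 576.3 + 30.26 + 133.5 = 1,269 kWh
Cost = 1,269 kWh × $0.231 = $293.24 ≈ $293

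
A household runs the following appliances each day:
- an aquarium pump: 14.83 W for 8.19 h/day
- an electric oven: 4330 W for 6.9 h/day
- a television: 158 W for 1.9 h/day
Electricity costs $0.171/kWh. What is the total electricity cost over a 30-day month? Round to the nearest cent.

aquarium pump: 14.83 W × 8.19 h × 30 d = 3,644 Wh = 3.644 kWh
electric oven: 4330 W × 6.9 h × 30 d = 896,310 Wh = 896.3 kWh
television: 158 W × 1.9 h × 30 d = 9,006 Wh = 9.006 kWh
Total energy = 3.644 + 896.3 + 9.006 = 909 kWh
Cost = 909 kWh × $0.171 = $155.43

$155.43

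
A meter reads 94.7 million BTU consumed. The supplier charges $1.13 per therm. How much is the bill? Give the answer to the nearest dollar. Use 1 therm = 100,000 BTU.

94.7 million BTU × (10 therm/million BTU) = 947 therm
Cost = 947 therm × $1.13/therm = $1,070.11 ≈ $1070

$1070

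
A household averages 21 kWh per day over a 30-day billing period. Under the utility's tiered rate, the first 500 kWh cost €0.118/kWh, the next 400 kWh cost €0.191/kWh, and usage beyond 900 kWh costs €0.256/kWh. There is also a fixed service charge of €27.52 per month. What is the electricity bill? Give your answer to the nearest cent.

Usage = 21 kWh/day × 30 days = 630 kWh
First 500 kWh × €0.118 = €59.00
Next 130 kWh × €0.191 = €24.83
Remaining tier: 0 kWh (not reached)
Energy charge = €83.83; + service €27.52 = €111.35

€111.35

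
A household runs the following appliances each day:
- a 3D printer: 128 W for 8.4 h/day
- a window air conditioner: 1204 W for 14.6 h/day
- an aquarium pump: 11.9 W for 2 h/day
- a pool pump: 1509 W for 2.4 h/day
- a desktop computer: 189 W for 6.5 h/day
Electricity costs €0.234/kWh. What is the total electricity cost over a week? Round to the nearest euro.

€39

3D printer: 128 W × 8.4 h × 7 d = 7,526 Wh = 7.526 kWh
window air conditioner: 1204 W × 14.6 h × 7 d = 123,049 Wh = 123 kWh
aquarium pump: 11.9 W × 2 h × 7 d = 167 Wh = 0.1666 kWh
pool pump: 1509 W × 2.4 h × 7 d = 25,351 Wh = 25.35 kWh
desktop computer: 189 W × 6.5 h × 7 d = 8,600 Wh = 8.6 kWh
Total energy = 7.526 + 123 + 0.1666 + 25.35 + 8.6 = 164.7 kWh
Cost = 164.7 kWh × €0.234 = €38.54 ≈ €39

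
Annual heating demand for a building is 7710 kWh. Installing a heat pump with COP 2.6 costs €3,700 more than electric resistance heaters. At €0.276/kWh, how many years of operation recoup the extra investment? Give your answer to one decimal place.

2.8 years

Resistance: 7710 kWh × €0.276 = €2,127.96/yr
Heat pump: 7710 / 2.6 = 2965 kWh in → × €0.276 = €818.45/yr
Annual savings = €1,309.51
Payback = €3,700 / €1,309.51 = 2.83 years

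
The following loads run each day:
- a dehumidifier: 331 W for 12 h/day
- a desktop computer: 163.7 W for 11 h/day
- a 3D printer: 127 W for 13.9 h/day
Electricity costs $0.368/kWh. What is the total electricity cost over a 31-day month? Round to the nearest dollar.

dehumidifier: 331 W × 12 h × 31 d = 123,132 Wh = 123.1 kWh
desktop computer: 163.7 W × 11 h × 31 d = 55,822 Wh = 55.82 kWh
3D printer: 127 W × 13.9 h × 31 d = 54,724 Wh = 54.72 kWh
Total energy = 123.1 + 55.82 + 54.72 = 233.7 kWh
Cost = 233.7 kWh × $0.368 = $85.99 ≈ $86

$86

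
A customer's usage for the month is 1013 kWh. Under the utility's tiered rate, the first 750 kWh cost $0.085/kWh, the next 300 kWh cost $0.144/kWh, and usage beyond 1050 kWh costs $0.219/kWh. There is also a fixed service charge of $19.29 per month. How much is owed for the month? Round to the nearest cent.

$120.91

First 750 kWh × $0.085 = $63.75
Next 263 kWh × $0.144 = $37.87
Remaining tier: 0 kWh (not reached)
Energy charge = $101.62; + service $19.29 = $120.91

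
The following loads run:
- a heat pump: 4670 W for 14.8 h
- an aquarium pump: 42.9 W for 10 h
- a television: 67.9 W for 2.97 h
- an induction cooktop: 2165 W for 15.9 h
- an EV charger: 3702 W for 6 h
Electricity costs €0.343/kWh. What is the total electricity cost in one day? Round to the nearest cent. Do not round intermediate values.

heat pump: 4670 W × 14.8 h = 69,116 Wh = 69.12 kWh
aquarium pump: 42.9 W × 10 h = 429 Wh = 0.429 kWh
television: 67.9 W × 2.97 h = 202 Wh = 0.2017 kWh
induction cooktop: 2165 W × 15.9 h = 34,424 Wh = 34.42 kWh
EV charger: 3702 W × 6 h = 22,212 Wh = 22.21 kWh
Total energy = 69.12 + 0.429 + 0.2017 + 34.42 + 22.21 = 126.4 kWh
Cost = 126.4 kWh × €0.343 = €43.35

€43.35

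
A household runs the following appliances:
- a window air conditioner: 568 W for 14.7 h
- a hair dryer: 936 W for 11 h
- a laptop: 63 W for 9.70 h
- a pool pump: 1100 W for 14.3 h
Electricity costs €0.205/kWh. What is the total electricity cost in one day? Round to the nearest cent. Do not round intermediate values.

window air conditioner: 568 W × 14.7 h = 8,350 Wh = 8.35 kWh
hair dryer: 936 W × 11 h = 10,296 Wh = 10.3 kWh
laptop: 63 W × 9.70 h = 611 Wh = 0.6111 kWh
pool pump: 1100 W × 14.3 h = 15,730 Wh = 15.73 kWh
Total energy = 8.35 + 10.3 + 0.6111 + 15.73 = 34.99 kWh
Cost = 34.99 kWh × €0.205 = €7.17

€7.17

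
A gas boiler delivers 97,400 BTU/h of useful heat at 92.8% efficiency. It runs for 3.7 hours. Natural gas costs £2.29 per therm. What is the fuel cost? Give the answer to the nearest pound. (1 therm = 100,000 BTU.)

£9

Heat delivered = 97,400 BTU/h × 3.7 h = 360,380 BTU
Gas input = 360,380 / 0.928 = 388,341 BTU
= 388,341 / 100,000 = 3.883 therm
Cost = 3.883 × £2.29/therm = £8.89 ≈ £9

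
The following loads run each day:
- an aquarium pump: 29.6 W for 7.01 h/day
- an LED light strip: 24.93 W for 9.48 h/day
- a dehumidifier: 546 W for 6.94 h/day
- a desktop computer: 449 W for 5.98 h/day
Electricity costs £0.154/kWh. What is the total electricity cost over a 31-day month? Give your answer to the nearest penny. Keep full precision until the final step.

£33.03

aquarium pump: 29.6 W × 7.01 h × 31 d = 6,432 Wh = 6.432 kWh
LED light strip: 24.93 W × 9.48 h × 31 d = 7,326 Wh = 7.326 kWh
dehumidifier: 546 W × 6.94 h × 31 d = 117,466 Wh = 117.5 kWh
desktop computer: 449 W × 5.98 h × 31 d = 83,236 Wh = 83.24 kWh
Total energy = 6.432 + 7.326 + 117.5 + 83.24 = 214.5 kWh
Cost = 214.5 kWh × £0.154 = £33.03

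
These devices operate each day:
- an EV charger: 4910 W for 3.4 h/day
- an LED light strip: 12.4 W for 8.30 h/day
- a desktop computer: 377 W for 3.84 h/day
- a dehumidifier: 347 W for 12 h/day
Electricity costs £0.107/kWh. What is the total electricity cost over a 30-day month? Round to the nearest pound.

£72

EV charger: 4910 W × 3.4 h × 30 d = 500,820 Wh = 500.8 kWh
LED light strip: 12.4 W × 8.30 h × 30 d = 3,088 Wh = 3.088 kWh
desktop computer: 377 W × 3.84 h × 30 d = 43,430 Wh = 43.43 kWh
dehumidifier: 347 W × 12 h × 30 d = 124,920 Wh = 124.9 kWh
Total energy = 500.8 + 3.088 + 43.43 + 124.9 = 672.3 kWh
Cost = 672.3 kWh × £0.107 = £71.93 ≈ £72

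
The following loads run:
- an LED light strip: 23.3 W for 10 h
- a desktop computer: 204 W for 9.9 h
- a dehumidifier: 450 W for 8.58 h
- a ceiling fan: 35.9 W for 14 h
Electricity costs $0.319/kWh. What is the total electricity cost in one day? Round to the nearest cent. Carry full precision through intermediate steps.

LED light strip: 23.3 W × 10 h = 233 Wh = 0.233 kWh
desktop computer: 204 W × 9.9 h = 2,020 Wh = 2.02 kWh
dehumidifier: 450 W × 8.58 h = 3,861 Wh = 3.861 kWh
ceiling fan: 35.9 W × 14 h = 503 Wh = 0.5026 kWh
Total energy = 0.233 + 2.02 + 3.861 + 0.5026 = 6.616 kWh
Cost = 6.616 kWh × $0.319 = $2.11

$2.11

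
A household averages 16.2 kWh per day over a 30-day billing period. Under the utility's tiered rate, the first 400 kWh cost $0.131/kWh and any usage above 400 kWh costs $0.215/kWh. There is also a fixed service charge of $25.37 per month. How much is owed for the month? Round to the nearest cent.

Usage = 16.2 kWh/day × 30 days = 486 kWh
First 400 kWh × $0.131 = $52.40
Remaining 86 kWh × $0.215 = $18.49
Energy charge = $70.89; + service $25.37 = $96.26

$96.26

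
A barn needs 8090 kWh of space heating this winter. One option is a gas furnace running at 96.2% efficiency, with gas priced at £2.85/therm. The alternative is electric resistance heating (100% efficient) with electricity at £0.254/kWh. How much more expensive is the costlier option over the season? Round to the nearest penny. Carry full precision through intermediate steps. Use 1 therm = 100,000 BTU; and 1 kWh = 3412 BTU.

Heat load = 8090 kWh × 3412 = 27,603,080 BTU
Gas: input = 27,603,080 / 0.962 = 28,693,430 BTU = 286.9 therm → 286.9 × £2.85 = £817.76
Electric: 27,603,080 BTU / 3412 = 8,090 kWh → × £0.254 = £2,054.86
Difference = |£817.76 − £2,054.86| = £1,237.10

£1237.10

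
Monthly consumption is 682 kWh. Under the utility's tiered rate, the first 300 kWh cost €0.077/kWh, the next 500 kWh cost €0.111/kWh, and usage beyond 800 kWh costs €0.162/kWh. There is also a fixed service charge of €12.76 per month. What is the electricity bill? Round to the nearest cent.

€78.26

First 300 kWh × €0.077 = €23.10
Next 382 kWh × €0.111 = €42.40
Remaining tier: 0 kWh (not reached)
Energy charge = €65.50; + service €12.76 = €78.26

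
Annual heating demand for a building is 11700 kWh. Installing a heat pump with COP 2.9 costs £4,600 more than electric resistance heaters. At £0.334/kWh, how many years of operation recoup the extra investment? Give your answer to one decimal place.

Resistance: 11700 kWh × £0.334 = £3,907.80/yr
Heat pump: 11700 / 2.9 = 4034 kWh in → × £0.334 = £1,347.52/yr
Annual savings = £2,560.28
Payback = £4,600 / £2,560.28 = 1.8 years

1.8 years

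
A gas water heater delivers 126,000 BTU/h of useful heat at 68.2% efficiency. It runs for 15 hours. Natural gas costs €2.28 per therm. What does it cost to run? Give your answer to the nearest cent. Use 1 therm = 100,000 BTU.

€63.18

Heat delivered = 126,000 BTU/h × 15 h = 1,890,000 BTU
Gas input = 1,890,000 / 0.682 = 2,771,261 BTU
= 2,771,261 / 100,000 = 27.71 therm
Cost = 27.71 × €2.28/therm = €63.18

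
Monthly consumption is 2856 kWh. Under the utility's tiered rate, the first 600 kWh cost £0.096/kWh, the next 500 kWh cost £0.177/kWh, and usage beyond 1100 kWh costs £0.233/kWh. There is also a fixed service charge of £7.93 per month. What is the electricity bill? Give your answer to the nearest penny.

First 600 kWh × £0.096 = £57.60
Next 500 kWh × £0.177 = £88.50
Remaining 1756 kWh × £0.233 = £409.15
Energy charge = £555.25; + service £7.93 = £563.18

£563.18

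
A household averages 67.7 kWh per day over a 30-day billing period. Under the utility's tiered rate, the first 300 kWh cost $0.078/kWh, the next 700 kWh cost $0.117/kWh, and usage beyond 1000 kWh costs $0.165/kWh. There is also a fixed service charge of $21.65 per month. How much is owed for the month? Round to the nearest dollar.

$297

Usage = 67.7 kWh/day × 30 days = 2031 kWh
First 300 kWh × $0.078 = $23.40
Next 700 kWh × $0.117 = $81.90
Remaining 1031 kWh × $0.165 = $170.12
Energy charge = $275.42; + service $21.65 = $297.06 ≈ $297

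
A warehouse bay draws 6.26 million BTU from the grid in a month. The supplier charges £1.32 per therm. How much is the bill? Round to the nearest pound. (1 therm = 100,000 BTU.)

£83

6.26 million BTU × (10 therm/million BTU) = 62.6 therm
Cost = 62.6 therm × £1.32/therm = £82.63 ≈ £83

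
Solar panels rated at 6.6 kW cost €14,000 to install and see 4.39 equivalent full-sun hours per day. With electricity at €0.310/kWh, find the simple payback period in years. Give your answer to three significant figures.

4.27 years

Daily generation = 6.6 kW × 4.39 h = 28.97 kWh
Annual generation = 28.97 × 365 = 10576 kWh
Annual savings = 10576 × €0.310 = €3,278.41
Payback = €14,000 / €3,278.41 = 4.27 years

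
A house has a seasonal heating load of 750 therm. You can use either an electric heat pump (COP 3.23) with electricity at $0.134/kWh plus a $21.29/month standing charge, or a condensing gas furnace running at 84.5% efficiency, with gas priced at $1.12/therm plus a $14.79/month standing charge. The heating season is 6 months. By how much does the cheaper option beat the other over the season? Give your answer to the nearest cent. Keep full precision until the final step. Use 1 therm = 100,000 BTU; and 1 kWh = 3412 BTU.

Heat load = 750 therm × 100,000 = 75,000,000 BTU
Gas: input = 75,000,000 / 0.845 = 88,757,396 BTU = 887.6 therm → 887.6 × $1.12 = $994.08; + 6 × $14.79 standing = $1,082.82
Heat pump: 75,000,000 BTU / 3412 = 21,980 kWh heat; / 3.23 = 6,805 kWh in → × $0.134 = $911.92; + 6 × $21.29 standing = $1,039.66
Difference = |$1,082.82 − $1,039.66| = $43.17

$43.17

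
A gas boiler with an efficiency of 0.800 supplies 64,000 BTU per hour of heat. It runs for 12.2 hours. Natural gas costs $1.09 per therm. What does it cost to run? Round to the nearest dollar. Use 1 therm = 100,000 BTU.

Heat delivered = 64,000 BTU/h × 12.2 h = 780,800 BTU
Gas input = 780,800 / 0.800 = 976,000 BTU
= 976,000 / 100,000 = 9.76 therm
Cost = 9.76 × $1.09/therm = $10.64 ≈ $11

$11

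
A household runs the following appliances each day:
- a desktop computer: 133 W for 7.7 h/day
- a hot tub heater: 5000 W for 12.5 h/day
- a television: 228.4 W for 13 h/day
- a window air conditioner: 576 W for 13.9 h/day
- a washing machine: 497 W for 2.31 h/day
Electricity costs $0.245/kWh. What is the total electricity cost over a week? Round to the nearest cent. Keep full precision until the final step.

desktop computer: 133 W × 7.7 h × 7 d = 7,169 Wh = 7.169 kWh
hot tub heater: 5000 W × 12.5 h × 7 d = 437,500 Wh = 437.5 kWh
television: 228.4 W × 13 h × 7 d = 20,784 Wh = 20.78 kWh
window air conditioner: 576 W × 13.9 h × 7 d = 56,045 Wh = 56.04 kWh
washing machine: 497 W × 2.31 h × 7 d = 8,036 Wh = 8.036 kWh
Total energy = 7.169 + 437.5 + 20.78 + 56.04 + 8.036 = 529.5 kWh
Cost = 529.5 kWh × $0.245 = $129.74

$129.74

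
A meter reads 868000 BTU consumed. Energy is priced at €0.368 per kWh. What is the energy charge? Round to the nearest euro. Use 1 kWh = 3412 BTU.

€94

868000 BTU × (0.00029308 kWh/BTU) = 254.4 kWh
Cost = 254.4 kWh × €0.368/kWh = €93.62 ≈ €94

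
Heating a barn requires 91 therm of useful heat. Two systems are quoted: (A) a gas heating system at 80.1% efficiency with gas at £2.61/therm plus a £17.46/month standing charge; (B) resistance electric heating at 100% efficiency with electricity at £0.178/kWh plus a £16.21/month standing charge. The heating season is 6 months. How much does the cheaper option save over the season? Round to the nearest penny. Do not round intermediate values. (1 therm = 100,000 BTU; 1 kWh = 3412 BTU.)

Heat load = 91 therm × 100,000 = 9,100,000 BTU
Gas: input = 9,100,000 / 0.801 = 11,360,799 BTU = 113.6 therm → 113.6 × £2.61 = £296.52; + 6 × £17.46 standing = £401.28
Electric: 9,100,000 BTU / 3412 = 2,667 kWh → × £0.178 = £474.74; + 6 × £16.21 standing = £572.00
Difference = |£401.28 − £572.00| = £170.72

£170.72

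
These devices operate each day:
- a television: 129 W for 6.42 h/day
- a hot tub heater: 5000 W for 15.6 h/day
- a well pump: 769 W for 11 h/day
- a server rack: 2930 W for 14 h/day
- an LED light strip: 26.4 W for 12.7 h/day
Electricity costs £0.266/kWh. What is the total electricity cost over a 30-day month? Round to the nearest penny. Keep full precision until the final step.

£1026.57

television: 129 W × 6.42 h × 30 d = 24,845 Wh = 24.85 kWh
hot tub heater: 5000 W × 15.6 h × 30 d = 2,340,000 Wh = 2,340 kWh
well pump: 769 W × 11 h × 30 d = 253,770 Wh = 253.8 kWh
server rack: 2930 W × 14 h × 30 d = 1,230,600 Wh = 1,231 kWh
LED light strip: 26.4 W × 12.7 h × 30 d = 10,058 Wh = 10.06 kWh
Total energy = 24.85 + 2,340 + 253.8 + 1,231 + 10.06 = 3,859 kWh
Cost = 3,859 kWh × £0.266 = £1,026.57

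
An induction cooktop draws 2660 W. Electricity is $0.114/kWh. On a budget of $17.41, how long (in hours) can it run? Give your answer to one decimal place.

Energy budget = $17.41 / $0.114 per kWh = 152.7 kWh = 152,719 Wh
Runtime = 152,719 Wh / 2660 W = 57.41 h

57.4 h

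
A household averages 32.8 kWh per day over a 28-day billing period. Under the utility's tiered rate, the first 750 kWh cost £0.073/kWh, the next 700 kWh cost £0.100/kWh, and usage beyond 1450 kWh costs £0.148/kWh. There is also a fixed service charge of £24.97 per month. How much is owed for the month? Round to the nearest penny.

Usage = 32.8 kWh/day × 28 days = 918.4 kWh
First 750 kWh × £0.073 = £54.75
Next 168.4 kWh × £0.100 = £16.84
Remaining tier: 0 kWh (not reached)
Energy charge = £71.59; + service £24.97 = £96.56

£96.56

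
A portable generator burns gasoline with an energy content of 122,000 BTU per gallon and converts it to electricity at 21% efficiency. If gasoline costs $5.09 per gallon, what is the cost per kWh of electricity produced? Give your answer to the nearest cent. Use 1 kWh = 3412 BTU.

Electrical output per gallon = 122,000 BTU × 0.21 / 3412 BTU/kWh = 7.509 kWh
Cost per kWh = $5.09 / 7.509 kWh = $0.678

$0.68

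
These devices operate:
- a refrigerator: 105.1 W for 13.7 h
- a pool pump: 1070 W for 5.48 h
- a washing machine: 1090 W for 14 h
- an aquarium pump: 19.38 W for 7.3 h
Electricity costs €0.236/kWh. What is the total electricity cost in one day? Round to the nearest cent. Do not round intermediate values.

€5.36

refrigerator: 105.1 W × 13.7 h = 1,440 Wh = 1.44 kWh
pool pump: 1070 W × 5.48 h = 5,864 Wh = 5.864 kWh
washing machine: 1090 W × 14 h = 15,260 Wh = 15.26 kWh
aquarium pump: 19.38 W × 7.3 h = 141 Wh = 0.1415 kWh
Total energy = 1.44 + 5.864 + 15.26 + 0.1415 = 22.7 kWh
Cost = 22.7 kWh × €0.236 = €5.36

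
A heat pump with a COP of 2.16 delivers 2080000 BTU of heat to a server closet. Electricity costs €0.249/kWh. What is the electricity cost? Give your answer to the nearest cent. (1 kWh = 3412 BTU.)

Heat delivered = 2,080,000 BTU / 3412 = 609.6 kWh
Electrical input = 609.6 kWh / 2.16 = 282.2 kWh
Cost = 282.2 × €0.249/kWh = €70.27

€70.27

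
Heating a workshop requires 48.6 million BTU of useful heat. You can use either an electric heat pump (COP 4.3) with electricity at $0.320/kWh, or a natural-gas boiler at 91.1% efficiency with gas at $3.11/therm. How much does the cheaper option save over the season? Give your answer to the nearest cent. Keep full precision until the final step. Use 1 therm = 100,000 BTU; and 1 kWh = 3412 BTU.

$599.11

Heat load = 48.6 × 10⁶ BTU = 48,600,000 BTU
Gas: input = 48,600,000 / 0.911 = 53,347,969 BTU = 533.5 therm → 533.5 × $3.11 = $1,659.12
Heat pump: 48,600,000 BTU / 3412 = 14,240 kWh heat; / 4.3 = 3,313 kWh in → × $0.320 = $1,060.01
Difference = |$1,659.12 − $1,060.01| = $599.11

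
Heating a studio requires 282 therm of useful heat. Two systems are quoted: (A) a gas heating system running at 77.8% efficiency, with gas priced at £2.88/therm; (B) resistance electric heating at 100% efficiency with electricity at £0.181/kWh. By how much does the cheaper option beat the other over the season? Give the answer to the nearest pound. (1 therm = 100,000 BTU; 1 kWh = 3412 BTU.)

Heat load = 282 therm × 100,000 = 28,200,000 BTU
Gas: input = 28,200,000 / 0.778 = 36,246,787 BTU = 362.5 therm → 362.5 × £2.88 = £1,043.91
Electric: 28,200,000 BTU / 3412 = 8,265 kWh → × £0.181 = £1,495.96
Difference = |£1,043.91 − £1,495.96| = £452.05 ≈ £452

£452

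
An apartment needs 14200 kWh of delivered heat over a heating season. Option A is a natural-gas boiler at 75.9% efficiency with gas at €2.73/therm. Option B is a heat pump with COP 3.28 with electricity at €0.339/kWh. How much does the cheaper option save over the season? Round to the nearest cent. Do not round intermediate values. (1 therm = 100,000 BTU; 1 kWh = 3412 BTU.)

Heat load = 14200 kWh × 3412 = 48,450,400 BTU
Gas: input = 48,450,400 / 0.759 = 63,834,519 BTU = 638.3 therm → 638.3 × €2.73 = €1,742.68
Heat pump: 48,450,400 BTU / 3412 = 14,200 kWh heat; / 3.28 = 4,329 kWh in → × €0.339 = €1,467.62
Difference = |€1,742.68 − €1,467.62| = €275.06

€275.06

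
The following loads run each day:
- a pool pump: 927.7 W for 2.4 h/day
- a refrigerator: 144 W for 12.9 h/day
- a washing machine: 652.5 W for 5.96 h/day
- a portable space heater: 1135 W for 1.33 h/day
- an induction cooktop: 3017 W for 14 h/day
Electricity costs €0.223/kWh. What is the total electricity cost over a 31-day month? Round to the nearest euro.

€358

pool pump: 927.7 W × 2.4 h × 31 d = 69,021 Wh = 69.02 kWh
refrigerator: 144 W × 12.9 h × 31 d = 57,586 Wh = 57.59 kWh
washing machine: 652.5 W × 5.96 h × 31 d = 120,556 Wh = 120.6 kWh
portable space heater: 1135 W × 1.33 h × 31 d = 46,796 Wh = 46.8 kWh
induction cooktop: 3017 W × 14 h × 31 d = 1,309,378 Wh = 1,309 kWh
Total energy = 69.02 + 57.59 + 120.6 + 46.8 + 1,309 = 1,603 kWh
Cost = 1,603 kWh × €0.223 = €357.54 ≈ €358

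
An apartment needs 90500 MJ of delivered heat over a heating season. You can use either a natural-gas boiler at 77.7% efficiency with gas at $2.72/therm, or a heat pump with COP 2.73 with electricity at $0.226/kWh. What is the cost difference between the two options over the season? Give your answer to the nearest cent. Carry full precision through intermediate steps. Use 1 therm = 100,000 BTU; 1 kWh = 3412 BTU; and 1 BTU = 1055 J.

$921.63

Heat load = 90500 MJ = 90,500,000,000 J / 1055 = 85,781,991 BTU
Gas: input = 85,781,991 / 0.777 = 110,401,532 BTU = 1,104 therm → 1,104 × $2.72 = $3,002.92
Heat pump: 85,781,991 BTU / 3412 = 25,140 kWh heat; / 2.73 = 9,209 kWh in → × $0.226 = $2,081.29
Difference = |$3,002.92 − $2,081.29| = $921.63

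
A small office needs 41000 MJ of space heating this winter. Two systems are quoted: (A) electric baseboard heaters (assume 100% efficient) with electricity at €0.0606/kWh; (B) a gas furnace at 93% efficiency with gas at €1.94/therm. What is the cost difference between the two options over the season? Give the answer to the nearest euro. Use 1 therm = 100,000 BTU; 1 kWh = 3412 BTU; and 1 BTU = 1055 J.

Heat load = 41000 MJ = 41,000,000,000 J / 1055 = 38,862,559 BTU
Gas: input = 38,862,559 / 0.93 = 41,787,698 BTU = 417.9 therm → 417.9 × €1.94 = €810.68
Electric: 38,862,559 BTU / 3412 = 11,390 kWh → × €0.0606 = €690.23
Difference = |€810.68 − €690.23| = €120.45 ≈ €120

€120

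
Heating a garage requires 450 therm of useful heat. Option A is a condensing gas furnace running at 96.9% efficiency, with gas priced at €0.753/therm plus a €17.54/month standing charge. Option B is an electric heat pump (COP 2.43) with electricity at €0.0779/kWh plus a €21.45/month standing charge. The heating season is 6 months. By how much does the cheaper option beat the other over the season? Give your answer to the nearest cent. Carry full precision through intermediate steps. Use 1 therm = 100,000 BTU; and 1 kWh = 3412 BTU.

€96.57

Heat load = 450 therm × 100,000 = 45,000,000 BTU
Gas: input = 45,000,000 / 0.969 = 46,439,628 BTU = 464.4 therm → 464.4 × €0.753 = €349.69; + 6 × €17.54 standing = €454.93
Heat pump: 45,000,000 BTU / 3412 = 13,190 kWh heat; / 2.43 = 5,427 kWh in → × €0.0779 = €422.80; + 6 × €21.45 standing = €551.50
Difference = |€454.93 − €551.50| = €96.57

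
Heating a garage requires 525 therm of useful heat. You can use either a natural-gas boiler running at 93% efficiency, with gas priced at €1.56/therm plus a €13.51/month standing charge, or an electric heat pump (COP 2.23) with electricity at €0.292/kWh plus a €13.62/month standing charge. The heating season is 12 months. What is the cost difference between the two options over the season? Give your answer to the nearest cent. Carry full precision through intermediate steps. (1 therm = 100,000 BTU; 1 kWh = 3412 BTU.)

Heat load = 525 therm × 100,000 = 52,500,000 BTU
Gas: input = 52,500,000 / 0.93 = 56,451,613 BTU = 564.5 therm → 564.5 × €1.56 = €880.65; + 12 × €13.51 standing = €1,042.77
Heat pump: 52,500,000 BTU / 3412 = 15,390 kWh heat; / 2.23 = 6,900 kWh in → × €0.292 = €2,014.78; + 12 × €13.62 standing = €2,178.22
Difference = |€1,042.77 − €2,178.22| = €1,135.46

€1135.46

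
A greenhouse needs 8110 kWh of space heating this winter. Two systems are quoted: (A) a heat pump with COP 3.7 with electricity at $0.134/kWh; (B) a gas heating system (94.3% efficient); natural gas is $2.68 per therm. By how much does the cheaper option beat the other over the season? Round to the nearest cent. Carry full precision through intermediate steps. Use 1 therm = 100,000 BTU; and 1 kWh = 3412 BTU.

Heat load = 8110 kWh × 3412 = 27,671,320 BTU
Gas: input = 27,671,320 / 0.943 = 29,343,924 BTU = 293.4 therm → 293.4 × $2.68 = $786.42
Heat pump: 27,671,320 BTU / 3412 = 8,110 kWh heat; / 3.7 = 2,192 kWh in → × $0.134 = $293.71
Difference = |$786.42 − $293.71| = $492.70

$492.70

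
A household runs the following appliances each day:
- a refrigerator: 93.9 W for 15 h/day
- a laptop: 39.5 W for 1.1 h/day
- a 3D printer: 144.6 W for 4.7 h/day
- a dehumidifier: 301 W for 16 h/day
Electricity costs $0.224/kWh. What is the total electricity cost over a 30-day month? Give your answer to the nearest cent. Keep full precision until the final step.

refrigerator: 93.9 W × 15 h × 30 d = 42,255 Wh = 42.26 kWh
laptop: 39.5 W × 1.1 h × 30 d = 1,304 Wh = 1.304 kWh
3D printer: 144.6 W × 4.7 h × 30 d = 20,389 Wh = 20.39 kWh
dehumidifier: 301 W × 16 h × 30 d = 144,480 Wh = 144.5 kWh
Total energy = 42.26 + 1.304 + 20.39 + 144.5 = 208.4 kWh
Cost = 208.4 kWh × $0.224 = $46.69

$46.69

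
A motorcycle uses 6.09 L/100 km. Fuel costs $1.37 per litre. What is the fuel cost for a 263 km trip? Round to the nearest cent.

Fuel = 6.09 L/100 km × 263 km / 100 = 16.02 L
Cost = 16.02 L × $1.37/L = $21.94

$21.94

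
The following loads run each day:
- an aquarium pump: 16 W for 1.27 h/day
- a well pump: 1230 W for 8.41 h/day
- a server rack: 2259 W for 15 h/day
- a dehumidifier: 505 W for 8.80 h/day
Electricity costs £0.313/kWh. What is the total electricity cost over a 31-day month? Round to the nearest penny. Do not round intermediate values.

aquarium pump: 16 W × 1.27 h × 31 d = 630 Wh = 0.6299 kWh
well pump: 1230 W × 8.41 h × 31 d = 320,673 Wh = 320.7 kWh
server rack: 2259 W × 15 h × 31 d = 1,050,435 Wh = 1,050 kWh
dehumidifier: 505 W × 8.80 h × 31 d = 137,764 Wh = 137.8 kWh
Total energy = 0.6299 + 320.7 + 1,050 + 137.8 = 1,510 kWh
Cost = 1,510 kWh × £0.313 = £472.47

£472.47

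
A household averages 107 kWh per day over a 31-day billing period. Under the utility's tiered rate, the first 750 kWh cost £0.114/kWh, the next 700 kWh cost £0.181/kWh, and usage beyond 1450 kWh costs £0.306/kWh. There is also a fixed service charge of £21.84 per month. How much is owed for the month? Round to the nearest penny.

Usage = 107 kWh/day × 31 days = 3317 kWh
First 750 kWh × £0.114 = £85.50
Next 700 kWh × £0.181 = £126.70
Remaining 1867 kWh × £0.306 = £571.30
Energy charge = £783.50; + service £21.84 = £805.34

£805.34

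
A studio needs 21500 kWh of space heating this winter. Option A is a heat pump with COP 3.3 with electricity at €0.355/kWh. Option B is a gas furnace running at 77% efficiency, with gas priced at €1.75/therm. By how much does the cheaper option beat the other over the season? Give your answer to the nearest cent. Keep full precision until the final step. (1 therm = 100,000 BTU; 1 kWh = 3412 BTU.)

Heat load = 21500 kWh × 3412 = 73,358,000 BTU
Gas: input = 73,358,000 / 0.770 = 95,270,130 BTU = 952.7 therm → 952.7 × €1.75 = €1,667.23
Heat pump: 73,358,000 BTU / 3412 = 21,500 kWh heat; / 3.3 = 6,515 kWh in → × €0.355 = €2,312.88
Difference = |€1,667.23 − €2,312.88| = €645.65

€645.65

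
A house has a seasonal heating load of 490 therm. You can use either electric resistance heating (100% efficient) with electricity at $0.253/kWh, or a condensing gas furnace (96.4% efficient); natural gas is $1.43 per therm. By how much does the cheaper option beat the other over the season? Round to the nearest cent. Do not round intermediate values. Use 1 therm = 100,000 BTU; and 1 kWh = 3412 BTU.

$2906.49

Heat load = 490 therm × 100,000 = 49,000,000 BTU
Gas: input = 49,000,000 / 0.964 = 50,829,876 BTU = 508.3 therm → 508.3 × $1.43 = $726.87
Electric: 49,000,000 BTU / 3412 = 14,360 kWh → × $0.253 = $3,633.35
Difference = |$726.87 − $3,633.35| = $2,906.49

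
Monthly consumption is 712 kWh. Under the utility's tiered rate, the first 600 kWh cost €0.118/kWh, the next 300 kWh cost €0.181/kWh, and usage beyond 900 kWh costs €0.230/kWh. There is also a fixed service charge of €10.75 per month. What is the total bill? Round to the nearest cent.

First 600 kWh × €0.118 = €70.80
Next 112 kWh × €0.181 = €20.27
Remaining tier: 0 kWh (not reached)
Energy charge = €91.07; + service €10.75 = €101.82

€101.82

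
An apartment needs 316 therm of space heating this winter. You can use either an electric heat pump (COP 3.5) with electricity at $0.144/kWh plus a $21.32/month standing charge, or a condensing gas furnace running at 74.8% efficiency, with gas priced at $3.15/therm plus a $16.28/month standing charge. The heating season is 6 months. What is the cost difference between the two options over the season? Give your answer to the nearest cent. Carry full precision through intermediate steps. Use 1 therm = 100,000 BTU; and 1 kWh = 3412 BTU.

$919.47

Heat load = 316 therm × 100,000 = 31,600,000 BTU
Gas: input = 31,600,000 / 0.748 = 42,245,989 BTU = 422.5 therm → 422.5 × $3.15 = $1,330.75; + 6 × $16.28 standing = $1,428.43
Heat pump: 31,600,000 BTU / 3412 = 9,261 kWh heat; / 3.5 = 2,646 kWh in → × $0.144 = $381.04; + 6 × $21.32 standing = $508.96
Difference = |$1,428.43 − $508.96| = $919.47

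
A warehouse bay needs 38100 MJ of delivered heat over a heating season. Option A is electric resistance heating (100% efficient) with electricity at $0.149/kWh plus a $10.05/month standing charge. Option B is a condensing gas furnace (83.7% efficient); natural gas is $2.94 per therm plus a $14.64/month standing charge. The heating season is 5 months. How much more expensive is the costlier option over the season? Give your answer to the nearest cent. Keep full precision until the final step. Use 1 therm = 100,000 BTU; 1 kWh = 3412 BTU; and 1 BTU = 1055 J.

Heat load = 38100 MJ = 38,100,000,000 J / 1055 = 36,113,744 BTU
Gas: input = 36,113,744 / 0.837 = 43,146,648 BTU = 431.5 therm → 431.5 × $2.94 = $1,268.51; + 5 × $14.64 standing = $1,341.71
Electric: 36,113,744 BTU / 3412 = 10,580 kWh → × $0.149 = $1,577.07; + 5 × $10.05 standing = $1,627.32
Difference = |$1,341.71 − $1,627.32| = $285.60

$285.60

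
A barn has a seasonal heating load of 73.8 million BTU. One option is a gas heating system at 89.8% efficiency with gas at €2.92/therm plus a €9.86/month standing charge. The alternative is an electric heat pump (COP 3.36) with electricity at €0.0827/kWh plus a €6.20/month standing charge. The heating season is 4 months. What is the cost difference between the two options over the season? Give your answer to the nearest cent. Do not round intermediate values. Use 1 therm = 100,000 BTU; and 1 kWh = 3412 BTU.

Heat load = 73.8 × 10⁶ BTU = 73,800,000 BTU
Gas: input = 73,800,000 / 0.898 = 82,182,628 BTU = 821.8 therm → 821.8 × €2.92 = €2,399.73; + 4 × €9.86 standing = €2,439.17
Heat pump: 73,800,000 BTU / 3412 = 21,630 kWh heat; / 3.36 = 6,437 kWh in → × €0.0827 = €532.37; + 4 × €6.20 standing = €557.17
Difference = |€2,439.17 − €557.17| = €1,882.00

€1882.00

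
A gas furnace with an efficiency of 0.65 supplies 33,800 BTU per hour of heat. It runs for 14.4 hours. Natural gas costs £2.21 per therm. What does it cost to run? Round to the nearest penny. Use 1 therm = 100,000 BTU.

Heat delivered = 33,800 BTU/h × 14.4 h = 486,720 BTU
Gas input = 486,720 / 0.65 = 748,800 BTU
= 748,800 / 100,000 = 7.488 therm
Cost = 7.488 × £2.21/therm = £16.55

£16.55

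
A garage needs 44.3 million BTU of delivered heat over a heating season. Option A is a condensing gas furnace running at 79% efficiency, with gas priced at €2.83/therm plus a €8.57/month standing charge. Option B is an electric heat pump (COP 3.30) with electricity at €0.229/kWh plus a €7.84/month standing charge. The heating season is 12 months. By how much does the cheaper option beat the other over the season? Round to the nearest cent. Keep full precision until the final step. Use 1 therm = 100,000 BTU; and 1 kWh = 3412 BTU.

€694.73

Heat load = 44.3 × 10⁶ BTU = 44,300,000 BTU
Gas: input = 44,300,000 / 0.79 = 56,075,949 BTU = 560.8 therm → 560.8 × €2.83 = €1,586.95; + 12 × €8.57 standing = €1,689.79
Heat pump: 44,300,000 BTU / 3412 = 12,980 kWh heat; / 3.30 = 3,934 kWh in → × €0.229 = €900.98; + 12 × €7.84 standing = €995.06
Difference = |€1,689.79 − €995.06| = €694.73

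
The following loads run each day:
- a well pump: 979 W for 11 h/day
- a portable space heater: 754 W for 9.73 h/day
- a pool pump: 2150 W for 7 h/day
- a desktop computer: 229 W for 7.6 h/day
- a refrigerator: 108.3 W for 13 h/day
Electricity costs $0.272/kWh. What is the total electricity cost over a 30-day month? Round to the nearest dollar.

well pump: 979 W × 11 h × 30 d = 323,070 Wh = 323.1 kWh
portable space heater: 754 W × 9.73 h × 30 d = 220,093 Wh = 220.1 kWh
pool pump: 2150 W × 7 h × 30 d = 451,500 Wh = 451.5 kWh
desktop computer: 229 W × 7.6 h × 30 d = 52,212 Wh = 52.21 kWh
refrigerator: 108.3 W × 13 h × 30 d = 42,237 Wh = 42.24 kWh
Total energy = 323.1 + 220.1 + 451.5 + 52.21 + 42.24 = 1,089 kWh
Cost = 1,089 kWh × $0.272 = $296.24 ≈ $296

$296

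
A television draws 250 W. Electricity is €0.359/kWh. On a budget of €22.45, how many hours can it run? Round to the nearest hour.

250 h

Energy budget = €22.45 / €0.359 per kWh = 62.53 kWh = 62,535 Wh
Runtime = 62,535 Wh / 250 W = 250.1 h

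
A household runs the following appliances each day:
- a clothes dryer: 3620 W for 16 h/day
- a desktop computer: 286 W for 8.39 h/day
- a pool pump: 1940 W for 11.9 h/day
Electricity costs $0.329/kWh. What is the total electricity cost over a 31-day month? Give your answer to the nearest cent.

clothes dryer: 3620 W × 16 h × 31 d = 1,795,520 Wh = 1,796 kWh
desktop computer: 286 W × 8.39 h × 31 d = 74,386 Wh = 74.39 kWh
pool pump: 1940 W × 11.9 h × 31 d = 715,666 Wh = 715.7 kWh
Total energy = 1,796 + 74.39 + 715.7 = 2,586 kWh
Cost = 2,586 kWh × $0.329 = $850.65

$850.65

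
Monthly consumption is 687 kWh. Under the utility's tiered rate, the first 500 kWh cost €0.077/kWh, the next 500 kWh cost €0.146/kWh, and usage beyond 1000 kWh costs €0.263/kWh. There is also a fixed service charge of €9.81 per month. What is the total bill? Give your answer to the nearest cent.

First 500 kWh × €0.077 = €38.50
Next 187 kWh × €0.146 = €27.30
Remaining tier: 0 kWh (not reached)
Energy charge = €65.80; + service €9.81 = €75.61

€75.61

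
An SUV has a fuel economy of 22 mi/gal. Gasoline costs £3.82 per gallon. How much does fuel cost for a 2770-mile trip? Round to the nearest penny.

Fuel = 2770 mi / 22 mpg = 125.9 gal
Cost = 125.9 gal × £3.82/gal = £480.97

£480.97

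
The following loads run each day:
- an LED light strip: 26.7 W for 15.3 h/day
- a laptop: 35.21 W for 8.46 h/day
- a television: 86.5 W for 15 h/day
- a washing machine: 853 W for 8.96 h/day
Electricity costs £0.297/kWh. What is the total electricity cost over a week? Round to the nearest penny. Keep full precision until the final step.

£20.06

LED light strip: 26.7 W × 15.3 h × 7 d = 2,860 Wh = 2.86 kWh
laptop: 35.21 W × 8.46 h × 7 d = 2,085 Wh = 2.085 kWh
television: 86.5 W × 15 h × 7 d = 9,082 Wh = 9.082 kWh
washing machine: 853 W × 8.96 h × 7 d = 53,500 Wh = 53.5 kWh
Total energy = 2.86 + 2.085 + 9.082 + 53.5 = 67.53 kWh
Cost = 67.53 kWh × £0.297 = £20.06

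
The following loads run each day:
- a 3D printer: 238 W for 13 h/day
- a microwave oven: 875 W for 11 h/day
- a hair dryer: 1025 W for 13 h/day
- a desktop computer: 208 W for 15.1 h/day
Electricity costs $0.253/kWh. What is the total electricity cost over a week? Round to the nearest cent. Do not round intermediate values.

$51.69

3D printer: 238 W × 13 h × 7 d = 21,658 Wh = 21.66 kWh
microwave oven: 875 W × 11 h × 7 d = 67,375 Wh = 67.38 kWh
hair dryer: 1025 W × 13 h × 7 d = 93,275 Wh = 93.28 kWh
desktop computer: 208 W × 15.1 h × 7 d = 21,986 Wh = 21.99 kWh
Total energy = 21.66 + 67.38 + 93.28 + 21.99 = 204.3 kWh
Cost = 204.3 kWh × $0.253 = $51.69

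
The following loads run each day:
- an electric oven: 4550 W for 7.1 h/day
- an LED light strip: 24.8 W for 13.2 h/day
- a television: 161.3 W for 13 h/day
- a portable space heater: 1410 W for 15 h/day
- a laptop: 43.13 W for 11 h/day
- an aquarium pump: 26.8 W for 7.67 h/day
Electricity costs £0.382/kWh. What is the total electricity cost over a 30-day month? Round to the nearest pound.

electric oven: 4550 W × 7.1 h × 30 d = 969,150 Wh = 969.1 kWh
LED light strip: 24.8 W × 13.2 h × 30 d = 9,821 Wh = 9.821 kWh
television: 161.3 W × 13 h × 30 d = 62,907 Wh = 62.91 kWh
portable space heater: 1410 W × 15 h × 30 d = 634,500 Wh = 634.5 kWh
laptop: 43.13 W × 11 h × 30 d = 14,233 Wh = 14.23 kWh
aquarium pump: 26.8 W × 7.67 h × 30 d = 6,167 Wh = 6.167 kWh
Total energy = 969.1 + 9.821 + 62.91 + 634.5 + 14.23 + 6.167 = 1,697 kWh
Cost = 1,697 kWh × £0.382 = £648.17 ≈ £648

£648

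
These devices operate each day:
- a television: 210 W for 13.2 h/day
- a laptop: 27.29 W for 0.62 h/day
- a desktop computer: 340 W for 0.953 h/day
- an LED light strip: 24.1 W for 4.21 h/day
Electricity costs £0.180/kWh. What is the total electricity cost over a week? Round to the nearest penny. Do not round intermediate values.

£4.05

television: 210 W × 13.2 h × 7 d = 19,404 Wh = 19.4 kWh
laptop: 27.29 W × 0.62 h × 7 d = 118 Wh = 0.1184 kWh
desktop computer: 340 W × 0.953 h × 7 d = 2,268 Wh = 2.268 kWh
LED light strip: 24.1 W × 4.21 h × 7 d = 710 Wh = 0.7102 kWh
Total energy = 19.4 + 0.1184 + 2.268 + 0.7102 = 22.5 kWh
Cost = 22.5 kWh × £0.180 = £4.05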